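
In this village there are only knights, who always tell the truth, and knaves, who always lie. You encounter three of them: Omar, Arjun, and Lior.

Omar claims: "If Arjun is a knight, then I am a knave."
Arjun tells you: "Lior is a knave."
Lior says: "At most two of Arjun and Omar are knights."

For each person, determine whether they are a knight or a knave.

Omar: knight, Arjun: knave, Lior: knight

Regardless of anyone's role, Lior's statement is true, so Lior is a knight.
With that fixed, Arjun's statement is false, so Arjun is a knave.
With that fixed, Omar's statement is true, so Omar is a knight.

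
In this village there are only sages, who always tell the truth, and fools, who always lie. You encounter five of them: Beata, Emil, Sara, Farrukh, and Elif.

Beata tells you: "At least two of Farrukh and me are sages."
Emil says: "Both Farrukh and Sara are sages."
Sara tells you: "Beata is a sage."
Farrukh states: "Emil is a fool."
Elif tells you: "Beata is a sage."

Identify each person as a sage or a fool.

Consider Beata. Suppose Beata is a sage.
Then no assignment of the remaining roles makes every statement match its speaker's type — contradiction.
So Beata is a fool.
With that fixed, Sara's statement is false, so Sara is a fool.
With that fixed, Elif's statement is false, so Elif is a fool.
With that fixed, Emil's statement is false, so Emil is a fool.
With that fixed, Farrukh's statement is true, so Farrukh is a sage.

Beata: fool, Emil: fool, Sara: fool, Farrukh: sage, Elif: fool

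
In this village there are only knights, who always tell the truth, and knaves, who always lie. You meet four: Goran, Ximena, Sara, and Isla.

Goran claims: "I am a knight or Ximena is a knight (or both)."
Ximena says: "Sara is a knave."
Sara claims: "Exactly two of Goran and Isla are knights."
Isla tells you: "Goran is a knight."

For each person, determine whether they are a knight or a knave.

Goran: knight, Ximena: knave, Sara: knight, Isla: knight

Consider Goran. Suppose Goran is a knave.
Then no assignment of the remaining roles makes every statement match its speaker's type — contradiction.
So Goran is a knight.
With that fixed, Isla's statement is true, so Isla is a knight.
With that fixed, Sara's statement is true, so Sara is a knight.
With that fixed, Ximena's statement is false, so Ximena is a knave.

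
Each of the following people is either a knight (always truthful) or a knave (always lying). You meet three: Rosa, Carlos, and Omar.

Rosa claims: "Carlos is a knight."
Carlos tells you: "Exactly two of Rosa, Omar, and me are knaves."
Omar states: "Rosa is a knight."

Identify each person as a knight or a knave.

Consider Rosa. Suppose Rosa is a knight.
Then no assignment of the remaining roles makes every statement match its speaker's type — contradiction.
So Rosa is a knave.
With that fixed, Omar's statement is false, so Omar is a knave.
Consider Carlos. Suppose Carlos is a knight.
Then Rosa's statement comes out true, contradicting Rosa being a knave.
So Carlos is a knave.

Rosa: knave, Carlos: knave, Omar: knave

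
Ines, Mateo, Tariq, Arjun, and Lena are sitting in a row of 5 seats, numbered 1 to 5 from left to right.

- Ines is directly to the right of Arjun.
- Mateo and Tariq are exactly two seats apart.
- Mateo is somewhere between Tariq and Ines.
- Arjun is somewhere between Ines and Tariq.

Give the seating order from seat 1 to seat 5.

Tariq, Lena, Mateo, Arjun, Ines

From clue 1: Ines is in {2,3,4,5}.
From clues 1–2: Ines is in {2,5}.
From clues 1–3: Mateo → seat 3.
From clues 1–4: Tariq → seat 1, Lena → seat 2, Arjun → seat 4, Ines → seat 5.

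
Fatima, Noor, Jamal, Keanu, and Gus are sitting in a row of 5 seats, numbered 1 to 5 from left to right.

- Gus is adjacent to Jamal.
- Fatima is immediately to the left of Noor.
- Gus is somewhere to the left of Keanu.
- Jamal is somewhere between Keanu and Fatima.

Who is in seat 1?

With clues 1–2, Noor is ruled out for seat 1.
With clues 1–3, Keanu is ruled out for seat 1.
With clues 1–4, Gus and Jamal are ruled out for seat 1.
So seat 1 is Fatima.

Fatima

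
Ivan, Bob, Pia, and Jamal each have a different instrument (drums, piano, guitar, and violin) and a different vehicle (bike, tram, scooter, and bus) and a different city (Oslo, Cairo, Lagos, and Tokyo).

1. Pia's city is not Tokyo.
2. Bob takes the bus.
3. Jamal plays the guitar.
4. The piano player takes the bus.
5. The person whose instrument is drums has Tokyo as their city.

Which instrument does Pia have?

With clues 1–3, guitar is impossible for Pia's instrument.
With clues 1–4, piano is impossible for Pia's instrument.
With clues 1–5, drums is impossible for Pia's instrument.
That leaves violin.

violin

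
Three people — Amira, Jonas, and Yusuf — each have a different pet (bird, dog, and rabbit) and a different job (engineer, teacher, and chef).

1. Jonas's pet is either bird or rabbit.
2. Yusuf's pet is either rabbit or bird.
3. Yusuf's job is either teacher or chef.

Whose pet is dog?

Amira

Clue 1 rules out Jonas for the one with pet dog.
With clues 1–2, Yusuf is impossible for the one with pet dog.
That leaves Amira.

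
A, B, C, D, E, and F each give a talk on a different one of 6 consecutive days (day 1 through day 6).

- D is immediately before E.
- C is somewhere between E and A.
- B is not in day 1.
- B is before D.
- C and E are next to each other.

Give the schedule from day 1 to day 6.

From clue 1: D is in {1,2,3,4,5}.
From clues 1–2: C is in {2,3,4,5}.
From clues 1–4: B is in {2,3,4}.
From clues 1–5: F → day 1, B → day 2, D → day 3, E → day 4, C → day 5, A → day 6.

F, B, D, E, C, A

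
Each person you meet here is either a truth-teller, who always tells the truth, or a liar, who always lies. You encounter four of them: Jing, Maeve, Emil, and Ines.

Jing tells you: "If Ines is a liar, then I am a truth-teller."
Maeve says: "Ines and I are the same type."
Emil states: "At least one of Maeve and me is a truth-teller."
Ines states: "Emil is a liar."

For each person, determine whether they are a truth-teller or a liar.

Consider Jing. Suppose Jing is a liar.
Then no assignment of the remaining roles makes every statement match its speaker's type — contradiction.
So Jing is a truth-teller.
Consider Maeve. Suppose Maeve is a truth-teller.
Then no assignment of the remaining roles makes every statement match its speaker's type — contradiction.
So Maeve is a liar.
Consider Emil. Suppose Emil is a truth-teller.
Then no assignment of the remaining roles makes every statement match its speaker's type — contradiction.
So Emil is a liar.
With that fixed, Ines's statement is true, so Ines is a truth-teller.

Jing: truth-teller, Maeve: liar, Emil: liar, Ines: truth-teller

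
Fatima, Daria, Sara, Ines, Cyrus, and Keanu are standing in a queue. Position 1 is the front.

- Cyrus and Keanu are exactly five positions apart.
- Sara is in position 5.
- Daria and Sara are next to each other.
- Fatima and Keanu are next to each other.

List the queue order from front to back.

Keanu, Fatima, Ines, Daria, Sara, Cyrus

From clue 1: Cyrus is in {1,6}.
From clues 1–2: Sara → position 5.
From clues 1–3: Daria → position 4.
From clues 1–4: Keanu → position 1, Fatima → position 2, Ines → position 3, Cyrus → position 6.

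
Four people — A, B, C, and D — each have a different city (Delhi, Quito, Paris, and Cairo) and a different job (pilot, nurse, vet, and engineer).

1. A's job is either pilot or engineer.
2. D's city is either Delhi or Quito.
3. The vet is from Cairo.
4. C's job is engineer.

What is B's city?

Cairo

With clues 1–4, Delhi, Paris, and Quito are impossible for B's city.
That leaves Cairo.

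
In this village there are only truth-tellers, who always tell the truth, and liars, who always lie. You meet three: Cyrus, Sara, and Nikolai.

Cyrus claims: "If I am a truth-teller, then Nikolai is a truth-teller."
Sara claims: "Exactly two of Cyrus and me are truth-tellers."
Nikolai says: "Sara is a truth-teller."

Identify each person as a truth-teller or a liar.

Cyrus: truth-teller, Sara: truth-teller, Nikolai: truth-teller

Consider Cyrus. Suppose Cyrus is a liar.
Then Cyrus's own statement would have to be false, but it can't be — contradiction.
So Cyrus is a truth-teller.
Consider Sara. Suppose Sara is a liar.
Then no assignment of the remaining roles makes every statement match its speaker's type — contradiction.
So Sara is a truth-teller.
With that fixed, Nikolai's statement is true, so Nikolai is a truth-teller.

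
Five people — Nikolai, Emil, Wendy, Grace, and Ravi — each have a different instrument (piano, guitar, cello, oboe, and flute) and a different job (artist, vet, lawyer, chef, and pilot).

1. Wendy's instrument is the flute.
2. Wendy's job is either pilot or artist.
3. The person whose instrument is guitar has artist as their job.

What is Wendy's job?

pilot

With clues 1–2, chef, lawyer, and vet are impossible for Wendy's job.
With clues 1–3, artist is impossible for Wendy's job.
That leaves pilot.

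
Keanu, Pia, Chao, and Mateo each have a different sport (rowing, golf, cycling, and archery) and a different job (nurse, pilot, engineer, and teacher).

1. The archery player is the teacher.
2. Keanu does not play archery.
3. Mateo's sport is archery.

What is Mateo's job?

With clues 1–3, engineer, nurse, and pilot are impossible for Mateo's job.
That leaves teacher.

teacher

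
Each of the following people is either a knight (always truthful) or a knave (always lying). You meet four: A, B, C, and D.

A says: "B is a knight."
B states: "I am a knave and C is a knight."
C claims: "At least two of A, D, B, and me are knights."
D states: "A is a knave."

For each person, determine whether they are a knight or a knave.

Consider A. Suppose A is a knight.
Then no assignment of the remaining roles makes every statement match its speaker's type — contradiction.
So A is a knave.
With that fixed, D's statement is true, so D is a knight.
Consider B. Suppose B is a knight.
Then A's statement comes out true, contradicting A being a knave.
So B is a knave.
Consider C. Suppose C is a knight.
Then B's statement comes out true, contradicting B being a knave.
So C is a knave.

A: knave, B: knave, C: knave, D: knight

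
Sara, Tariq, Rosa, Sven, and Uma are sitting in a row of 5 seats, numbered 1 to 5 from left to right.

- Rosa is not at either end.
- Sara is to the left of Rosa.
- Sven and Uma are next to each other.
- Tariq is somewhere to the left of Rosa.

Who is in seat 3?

Rosa

With clues 1–4, Sara, Sven, Tariq, and Uma are ruled out for seat 3.
So seat 3 is Rosa.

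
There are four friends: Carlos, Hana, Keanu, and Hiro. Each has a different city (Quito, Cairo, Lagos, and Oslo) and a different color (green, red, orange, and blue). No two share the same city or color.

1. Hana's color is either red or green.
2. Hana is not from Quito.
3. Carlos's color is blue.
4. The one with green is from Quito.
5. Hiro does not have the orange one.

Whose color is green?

With clues 1–3, Carlos is impossible for the one with color green.
With clues 1–4, Hana is impossible for the one with color green.
With clues 1–5, Keanu is impossible for the one with color green.
That leaves Hiro.

Hiro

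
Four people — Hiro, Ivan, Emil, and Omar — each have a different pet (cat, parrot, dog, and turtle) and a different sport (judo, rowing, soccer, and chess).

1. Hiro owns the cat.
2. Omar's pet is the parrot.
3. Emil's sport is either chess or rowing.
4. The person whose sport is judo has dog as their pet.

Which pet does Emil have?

turtle

Clue 1 rules out cat for Emil's pet.
With clues 1–2, parrot is impossible for Emil's pet.
With clues 1–4, dog is impossible for Emil's pet.
That leaves turtle.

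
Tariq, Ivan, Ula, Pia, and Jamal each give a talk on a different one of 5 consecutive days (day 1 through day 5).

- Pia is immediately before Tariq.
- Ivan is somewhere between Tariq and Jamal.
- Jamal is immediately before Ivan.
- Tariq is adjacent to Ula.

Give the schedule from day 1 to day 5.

Jamal, Ivan, Pia, Tariq, Ula

From clue 1: Tariq is in {2,3,4,5}.
From clues 1–2: Ivan is in {2,3,4}.
From clues 1–3: Tariq is in {4,5}.
From clues 1–4: Jamal → day 1, Ivan → day 2, Pia → day 3, Tariq → day 4, Ula → day 5.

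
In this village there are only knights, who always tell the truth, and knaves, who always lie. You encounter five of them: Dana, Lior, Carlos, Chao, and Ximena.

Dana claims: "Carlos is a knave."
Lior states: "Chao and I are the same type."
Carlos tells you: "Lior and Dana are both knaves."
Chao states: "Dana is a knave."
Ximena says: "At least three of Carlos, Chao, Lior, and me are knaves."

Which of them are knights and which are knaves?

Consider Dana. Suppose Dana is a knight.
Then no assignment of the remaining roles makes every statement match its speaker's type — contradiction.
So Dana is a knave.
With that fixed, Chao's statement is true, so Chao is a knight.
Consider Lior. Suppose Lior is a knight.
Then no assignment of the remaining roles makes every statement match its speaker's type — contradiction.
So Lior is a knave.
With that fixed, Carlos's statement is true, so Carlos is a knight.
With that fixed, Ximena's statement is false, so Ximena is a knave.

Dana: knave, Lior: knave, Carlos: knight, Chao: knight, Ximena: knave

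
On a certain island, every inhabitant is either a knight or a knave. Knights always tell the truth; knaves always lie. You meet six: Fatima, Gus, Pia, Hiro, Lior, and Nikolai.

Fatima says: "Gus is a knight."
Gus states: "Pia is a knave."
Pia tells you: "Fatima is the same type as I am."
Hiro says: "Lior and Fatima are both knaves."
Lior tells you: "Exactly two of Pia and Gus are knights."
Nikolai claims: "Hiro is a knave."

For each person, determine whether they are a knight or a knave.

Fatima: knight, Gus: knight, Pia: knave, Hiro: knave, Lior: knave, Nikolai: knight

Consider Fatima. Suppose Fatima is a knave.
Then whichever role Pia has, Pia's statement has the wrong truth value — contradiction.
So Fatima is a knight.
With that fixed, Hiro's statement is false, so Hiro is a knave.
With that fixed, Nikolai's statement is true, so Nikolai is a knight.
Consider Gus. Suppose Gus is a knave.
Then Fatima's statement comes out false, contradicting Fatima being a knight.
So Gus is a knight.
Consider Pia. Suppose Pia is a knight.
Then Gus's statement comes out false, contradicting Gus being a knight.
So Pia is a knave.
With that fixed, Lior's statement is false, so Lior is a knave.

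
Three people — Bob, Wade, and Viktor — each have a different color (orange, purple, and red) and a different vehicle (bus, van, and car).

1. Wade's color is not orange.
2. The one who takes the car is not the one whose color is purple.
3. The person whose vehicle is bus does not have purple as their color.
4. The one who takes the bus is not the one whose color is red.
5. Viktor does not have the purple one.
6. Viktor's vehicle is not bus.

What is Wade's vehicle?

With clues 1–4, bus is impossible for Wade's vehicle.
With clues 1–6, car is impossible for Wade's vehicle.
That leaves van.

van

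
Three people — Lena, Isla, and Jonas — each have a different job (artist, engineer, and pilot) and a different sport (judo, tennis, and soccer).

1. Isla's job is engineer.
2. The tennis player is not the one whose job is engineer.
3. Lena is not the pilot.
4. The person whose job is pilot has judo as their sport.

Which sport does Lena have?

tennis

With clues 1–4, judo and soccer are impossible for Lena's sport.
That leaves tennis.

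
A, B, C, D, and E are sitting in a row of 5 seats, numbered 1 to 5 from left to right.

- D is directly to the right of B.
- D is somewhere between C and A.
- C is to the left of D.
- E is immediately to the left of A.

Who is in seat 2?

B

With clues 1–2, D is ruled out for seat 2.
With clues 1–3, A is ruled out for seat 2.
With clues 1–4, C and E are ruled out for seat 2.
So seat 2 is B.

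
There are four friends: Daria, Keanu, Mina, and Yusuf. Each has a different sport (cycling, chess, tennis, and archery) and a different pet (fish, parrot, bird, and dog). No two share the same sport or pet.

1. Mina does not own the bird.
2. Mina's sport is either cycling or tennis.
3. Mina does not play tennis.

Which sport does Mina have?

With clues 1–2, archery and chess are impossible for Mina's sport.
With clues 1–3, tennis is impossible for Mina's sport.
That leaves cycling.

cycling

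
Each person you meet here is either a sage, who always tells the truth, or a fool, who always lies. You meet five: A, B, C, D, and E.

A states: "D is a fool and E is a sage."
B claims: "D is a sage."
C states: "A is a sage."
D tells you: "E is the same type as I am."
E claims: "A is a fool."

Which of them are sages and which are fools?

Consider A. Suppose A is a sage.
Then no assignment of the remaining roles makes every statement match its speaker's type — contradiction.
So A is a fool.
With that fixed, C's statement is false, so C is a fool.
With that fixed, E's statement is true, so E is a sage.
Consider B. Suppose B is a fool.
Then no assignment of the remaining roles makes every statement match its speaker's type — contradiction.
So B is a sage.
Consider D. Suppose D is a fool.
Then A's statement comes out true, contradicting A being a fool.
So D is a sage.

A: fool, B: sage, C: fool, D: sage, E: sage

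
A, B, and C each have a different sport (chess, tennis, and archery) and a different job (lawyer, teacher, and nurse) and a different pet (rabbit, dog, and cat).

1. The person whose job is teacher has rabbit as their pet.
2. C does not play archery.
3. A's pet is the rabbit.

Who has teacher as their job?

A

With clues 1–3, B and C are impossible for the one with job teacher.
That leaves A.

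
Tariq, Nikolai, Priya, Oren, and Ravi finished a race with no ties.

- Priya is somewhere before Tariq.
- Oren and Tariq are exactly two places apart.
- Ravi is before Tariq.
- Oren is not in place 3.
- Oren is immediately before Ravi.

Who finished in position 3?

With clues 1–3, Nikolai is ruled out for place 3.
With clues 1–4, Oren is ruled out for place 3.
With clues 1–5, Priya and Tariq are ruled out for place 3.
So place 3 is Ravi.

Ravi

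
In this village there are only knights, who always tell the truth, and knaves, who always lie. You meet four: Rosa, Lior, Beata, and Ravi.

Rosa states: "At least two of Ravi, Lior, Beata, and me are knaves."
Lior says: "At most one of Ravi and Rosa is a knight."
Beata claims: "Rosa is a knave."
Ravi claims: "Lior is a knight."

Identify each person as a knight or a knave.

Consider Rosa. Suppose Rosa is a knight.
Then no assignment of the remaining roles makes every statement match its speaker's type — contradiction.
So Rosa is a knave.
With that fixed, Lior's statement is true, so Lior is a knight.
With that fixed, Beata's statement is true, so Beata is a knight.
With that fixed, Ravi's statement is true, so Ravi is a knight.

Rosa: knave, Lior: knight, Beata: knight, Ravi: knight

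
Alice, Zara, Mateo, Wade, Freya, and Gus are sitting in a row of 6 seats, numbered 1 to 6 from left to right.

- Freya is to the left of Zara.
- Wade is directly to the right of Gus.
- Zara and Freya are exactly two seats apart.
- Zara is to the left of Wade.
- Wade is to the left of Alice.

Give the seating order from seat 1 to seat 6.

Freya, Mateo, Zara, Gus, Wade, Alice

From clue 1: Zara is in {2,3,4,5,6}.
From clues 1–3: Zara is in {3,4,5,6}.
From clues 1–4: Zara is in {3,4}.
From clues 1–5: Freya → seat 1, Mateo → seat 2, Zara → seat 3, Gus → seat 4, Wade → seat 5, Alice → seat 6.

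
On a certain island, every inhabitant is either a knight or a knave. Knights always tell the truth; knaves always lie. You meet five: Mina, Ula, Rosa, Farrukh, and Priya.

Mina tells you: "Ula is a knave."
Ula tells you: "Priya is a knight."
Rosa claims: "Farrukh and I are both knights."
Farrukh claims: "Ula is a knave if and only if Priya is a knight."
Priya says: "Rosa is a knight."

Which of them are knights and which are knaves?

Mina: knight, Ula: knave, Rosa: knave, Farrukh: knave, Priya: knave

Consider Mina. Suppose Mina is a knave.
Then no assignment of the remaining roles makes every statement match its speaker's type — contradiction.
So Mina is a knight.
Consider Ula. Suppose Ula is a knight.
Then Mina's statement comes out false, contradicting Mina being a knight.
So Ula is a knave.
Consider Rosa. Suppose Rosa is a knight.
Then no assignment of the remaining roles makes every statement match its speaker's type — contradiction.
So Rosa is a knave.
With that fixed, Priya's statement is false, so Priya is a knave.
With that fixed, Farrukh's statement is false, so Farrukh is a knave.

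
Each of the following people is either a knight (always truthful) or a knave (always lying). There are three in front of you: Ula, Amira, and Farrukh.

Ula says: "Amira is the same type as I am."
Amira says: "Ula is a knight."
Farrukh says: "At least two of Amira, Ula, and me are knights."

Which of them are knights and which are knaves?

Consider Ula. Suppose Ula is a knave.
Then no assignment of the remaining roles makes every statement match its speaker's type — contradiction.
So Ula is a knight.
With that fixed, Amira's statement is true, so Amira is a knight.
With that fixed, Farrukh's statement is true, so Farrukh is a knight.

Ula: knight, Amira: knight, Farrukh: knight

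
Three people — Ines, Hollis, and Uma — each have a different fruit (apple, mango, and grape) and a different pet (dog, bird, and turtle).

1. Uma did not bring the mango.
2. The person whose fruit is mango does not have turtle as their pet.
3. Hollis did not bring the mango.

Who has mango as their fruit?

Clue 1 rules out Uma for the one with fruit mango.
With clues 1–3, Hollis is impossible for the one with fruit mango.
That leaves Ines.

Ines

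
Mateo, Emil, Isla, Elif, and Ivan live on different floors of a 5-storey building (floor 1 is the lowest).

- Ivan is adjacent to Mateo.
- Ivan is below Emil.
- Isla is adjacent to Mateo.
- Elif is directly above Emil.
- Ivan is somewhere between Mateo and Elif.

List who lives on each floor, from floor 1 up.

Isla, Mateo, Ivan, Emil, Elif

From clues 1–2: Emil is in {3,4,5}.
From clues 1–3: Mateo is in {2,3}.
From clues 1–4: Mateo → floor 2, Emil → floor 4, Elif → floor 5.
From clues 1–5: Isla → floor 1, Ivan → floor 3.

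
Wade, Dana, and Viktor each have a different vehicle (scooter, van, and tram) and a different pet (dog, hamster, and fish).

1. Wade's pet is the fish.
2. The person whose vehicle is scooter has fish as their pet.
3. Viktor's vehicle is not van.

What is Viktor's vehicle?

tram

With clues 1–2, scooter is impossible for Viktor's vehicle.
With clues 1–3, van is impossible for Viktor's vehicle.
That leaves tram.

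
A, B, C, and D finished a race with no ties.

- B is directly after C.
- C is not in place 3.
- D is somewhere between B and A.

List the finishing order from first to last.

From clue 1: B is in {2,3,4}.
From clues 1–2: B is in {2,3}.
From clues 1–3: C → place 1, B → place 2, D → place 3, A → place 4.

C, B, D, A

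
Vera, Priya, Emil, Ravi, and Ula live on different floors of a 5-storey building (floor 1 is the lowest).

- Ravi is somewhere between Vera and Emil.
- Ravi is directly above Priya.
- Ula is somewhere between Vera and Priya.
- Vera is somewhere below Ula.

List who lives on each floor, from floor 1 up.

Vera, Ula, Priya, Ravi, Emil

From clue 1: Ravi is in {2,3,4}.
From clues 1–2: Priya is in {2,3}.
From clues 1–3: Vera is in {1,5}.
From clues 1–4: Vera → floor 1, Ula → floor 2, Priya → floor 3, Ravi → floor 4, Emil → floor 5.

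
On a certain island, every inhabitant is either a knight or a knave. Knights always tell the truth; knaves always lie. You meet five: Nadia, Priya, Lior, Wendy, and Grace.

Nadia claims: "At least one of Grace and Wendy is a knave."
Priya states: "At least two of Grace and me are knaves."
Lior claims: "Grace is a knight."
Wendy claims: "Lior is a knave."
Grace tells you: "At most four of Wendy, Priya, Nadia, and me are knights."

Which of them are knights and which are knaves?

Nadia: knight, Priya: knave, Lior: knight, Wendy: knave, Grace: knight

Regardless of anyone's role, Grace's statement is true, so Grace is a knight.
With that fixed, Priya's statement is false, so Priya is a knave.
With that fixed, Lior's statement is true, so Lior is a knight.
With that fixed, Wendy's statement is false, so Wendy is a knave.
With that fixed, Nadia's statement is true, so Nadia is a knight.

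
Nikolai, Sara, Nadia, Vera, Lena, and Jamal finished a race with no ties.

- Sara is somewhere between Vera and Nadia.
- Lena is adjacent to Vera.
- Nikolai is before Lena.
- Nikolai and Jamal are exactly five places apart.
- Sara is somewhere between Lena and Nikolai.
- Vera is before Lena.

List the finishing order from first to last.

From clue 1: Sara is in {2,3,4,5}.
From clues 1–3: Nikolai is in {1,2,3,4}.
From clues 1–4: Nikolai → place 1, Jamal → place 6.
From clues 1–5: Nadia → place 2, Sara → place 3.
From clues 1–6: Vera → place 4, Lena → place 5.

Nikolai, Nadia, Sara, Vera, Lena, Jamal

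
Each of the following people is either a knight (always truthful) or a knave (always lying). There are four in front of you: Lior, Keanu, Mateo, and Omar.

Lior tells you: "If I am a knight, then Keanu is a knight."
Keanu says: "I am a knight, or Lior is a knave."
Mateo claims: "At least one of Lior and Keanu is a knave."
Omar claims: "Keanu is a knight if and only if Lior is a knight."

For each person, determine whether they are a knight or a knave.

Lior: knight, Keanu: knight, Mateo: knave, Omar: knight

Consider Lior. Suppose Lior is a knave.
Then Lior's own statement would have to be false, but it can't be — contradiction.
So Lior is a knight.
Consider Keanu. Suppose Keanu is a knave.
Then Lior's statement comes out false, contradicting Lior being a knight.
So Keanu is a knight.
With that fixed, Mateo's statement is false, so Mateo is a knave.
With that fixed, Omar's statement is true, so Omar is a knight.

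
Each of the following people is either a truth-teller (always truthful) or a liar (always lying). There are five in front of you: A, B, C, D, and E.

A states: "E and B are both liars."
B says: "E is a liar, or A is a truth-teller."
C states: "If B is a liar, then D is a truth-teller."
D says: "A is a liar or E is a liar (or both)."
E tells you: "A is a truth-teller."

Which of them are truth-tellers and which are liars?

A: liar, B: truth-teller, C: truth-teller, D: truth-teller, E: liar

Consider A. Suppose A is a truth-teller.
Then no assignment of the remaining roles makes every statement match its speaker's type — contradiction.
So A is a liar.
With that fixed, D's statement is true, so D is a truth-teller.
With that fixed, E's statement is false, so E is a liar.
With that fixed, B's statement is true, so B is a truth-teller.
With that fixed, C's statement is true, so C is a truth-teller.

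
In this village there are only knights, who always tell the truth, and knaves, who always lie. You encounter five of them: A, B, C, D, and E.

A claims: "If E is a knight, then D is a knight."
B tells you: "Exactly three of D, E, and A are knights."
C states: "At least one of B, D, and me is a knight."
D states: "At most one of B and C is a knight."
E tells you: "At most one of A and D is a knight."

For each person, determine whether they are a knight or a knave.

Consider A. Suppose A is a knave.
Then no assignment of the remaining roles makes every statement match its speaker's type — contradiction.
So A is a knight.
Consider B. Suppose B is a knight.
Then no assignment of the remaining roles makes every statement match its speaker's type — contradiction.
So B is a knave.
With that fixed, D's statement is true, so D is a knight.
With that fixed, E's statement is false, so E is a knave.
With that fixed, C's statement is true, so C is a knight.

A: knight, B: knave, C: knight, D: knight, E: knave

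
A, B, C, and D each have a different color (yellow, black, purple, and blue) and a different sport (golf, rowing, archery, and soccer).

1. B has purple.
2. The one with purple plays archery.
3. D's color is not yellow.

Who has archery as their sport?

With clues 1–2, A, C, and D are impossible for the one with sport archery.
That leaves B.

B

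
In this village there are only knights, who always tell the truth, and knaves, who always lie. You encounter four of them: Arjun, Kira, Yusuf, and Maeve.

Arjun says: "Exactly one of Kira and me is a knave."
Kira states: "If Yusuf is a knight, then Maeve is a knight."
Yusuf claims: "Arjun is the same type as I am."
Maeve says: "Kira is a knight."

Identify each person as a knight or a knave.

Consider Arjun. Suppose Arjun is a knave.
Then whichever role Yusuf has, Yusuf's statement has the wrong truth value — contradiction.
So Arjun is a knight.
Consider Kira. Suppose Kira is a knight.
Then Arjun's statement comes out false, contradicting Arjun being a knight.
So Kira is a knave.
With that fixed, Maeve's statement is false, so Maeve is a knave.
Consider Yusuf. Suppose Yusuf is a knave.
Then Kira's statement comes out true, contradicting Kira being a knave.
So Yusuf is a knight.

Arjun: knight, Kira: knave, Yusuf: knight, Maeve: knave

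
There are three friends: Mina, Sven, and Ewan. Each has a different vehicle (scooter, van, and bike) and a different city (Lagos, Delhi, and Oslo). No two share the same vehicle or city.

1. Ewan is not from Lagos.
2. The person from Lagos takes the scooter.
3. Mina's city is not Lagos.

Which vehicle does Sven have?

scooter

With clues 1–3, bike and van are impossible for Sven's vehicle.
That leaves scooter.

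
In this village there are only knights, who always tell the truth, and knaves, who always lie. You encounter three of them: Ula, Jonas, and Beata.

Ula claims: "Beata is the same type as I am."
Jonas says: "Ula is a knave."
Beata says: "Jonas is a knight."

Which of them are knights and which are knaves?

Consider Ula. Suppose Ula is a knight.
Then no assignment of the remaining roles makes every statement match its speaker's type — contradiction.
So Ula is a knave.
With that fixed, Jonas's statement is true, so Jonas is a knight.
With that fixed, Beata's statement is true, so Beata is a knight.

Ula: knave, Jonas: knight, Beata: knight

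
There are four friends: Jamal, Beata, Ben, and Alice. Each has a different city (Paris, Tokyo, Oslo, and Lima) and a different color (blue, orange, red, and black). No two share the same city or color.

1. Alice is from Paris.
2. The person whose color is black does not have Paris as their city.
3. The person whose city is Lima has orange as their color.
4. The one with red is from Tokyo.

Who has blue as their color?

With clues 1–4, Beata, Ben, and Jamal are impossible for the one with color blue.
That leaves Alice.

Alice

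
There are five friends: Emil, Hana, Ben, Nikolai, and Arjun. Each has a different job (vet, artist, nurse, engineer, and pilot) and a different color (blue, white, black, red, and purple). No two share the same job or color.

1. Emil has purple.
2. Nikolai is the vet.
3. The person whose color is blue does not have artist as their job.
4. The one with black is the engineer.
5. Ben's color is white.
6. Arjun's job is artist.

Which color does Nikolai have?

Clue 1 rules out purple for Nikolai's color.
With clues 1–4, black is impossible for Nikolai's color.
With clues 1–5, white is impossible for Nikolai's color.
With clues 1–6, red is impossible for Nikolai's color.
That leaves blue.

blue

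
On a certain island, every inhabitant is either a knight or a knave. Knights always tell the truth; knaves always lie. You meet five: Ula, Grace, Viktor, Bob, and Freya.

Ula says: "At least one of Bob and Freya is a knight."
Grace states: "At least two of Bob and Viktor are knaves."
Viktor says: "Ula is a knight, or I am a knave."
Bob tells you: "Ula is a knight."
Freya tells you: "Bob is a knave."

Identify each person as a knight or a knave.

Ula: knight, Grace: knave, Viktor: knight, Bob: knight, Freya: knave

Consider Ula. Suppose Ula is a knave.
Then whichever role Viktor has, Viktor's statement has the wrong truth value — contradiction.
So Ula is a knight.
With that fixed, Viktor's statement is true, so Viktor is a knight.
With that fixed, Bob's statement is true, so Bob is a knight.
With that fixed, Freya's statement is false, so Freya is a knave.
With that fixed, Grace's statement is false, so Grace is a knave.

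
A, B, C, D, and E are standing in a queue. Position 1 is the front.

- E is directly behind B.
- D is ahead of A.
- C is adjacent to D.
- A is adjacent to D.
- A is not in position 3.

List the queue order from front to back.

From clue 1: B is in {1,2,3,4}.
From clues 1–2: A is in {2,3,4,5}.
From clues 1–3: A is in {3,5}.
From clues 1–5: B → position 1, E → position 2, C → position 3, D → position 4, A → position 5.

B, E, C, D, A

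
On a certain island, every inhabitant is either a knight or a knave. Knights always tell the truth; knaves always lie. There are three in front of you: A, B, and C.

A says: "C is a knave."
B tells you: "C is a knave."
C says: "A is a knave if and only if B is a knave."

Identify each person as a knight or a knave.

Consider A. Suppose A is a knight.
Then no assignment of the remaining roles makes every statement match its speaker's type — contradiction.
So A is a knave.
Consider B. Suppose B is a knight.
Then no assignment of the remaining roles makes every statement match its speaker's type — contradiction.
So B is a knave.
With that fixed, C's statement is true, so C is a knight.

A: knave, B: knave, C: knight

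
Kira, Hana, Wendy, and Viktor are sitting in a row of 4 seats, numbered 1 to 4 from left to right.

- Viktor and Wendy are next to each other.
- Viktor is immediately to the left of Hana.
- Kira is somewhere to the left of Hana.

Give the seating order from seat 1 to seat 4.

From clues 1–2: Kira is in {1,4}.
From clues 1–3: Kira → seat 1, Wendy → seat 2, Viktor → seat 3, Hana → seat 4.

Kira, Wendy, Viktor, Hana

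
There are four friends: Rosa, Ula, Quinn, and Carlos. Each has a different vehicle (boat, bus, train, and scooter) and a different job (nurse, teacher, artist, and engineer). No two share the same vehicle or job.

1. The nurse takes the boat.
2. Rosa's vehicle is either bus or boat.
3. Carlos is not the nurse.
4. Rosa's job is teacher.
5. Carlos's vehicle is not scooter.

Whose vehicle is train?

Carlos

With clues 1–2, Rosa is impossible for the one with vehicle train.
With clues 1–5, Quinn and Ula are impossible for the one with vehicle train.
That leaves Carlos.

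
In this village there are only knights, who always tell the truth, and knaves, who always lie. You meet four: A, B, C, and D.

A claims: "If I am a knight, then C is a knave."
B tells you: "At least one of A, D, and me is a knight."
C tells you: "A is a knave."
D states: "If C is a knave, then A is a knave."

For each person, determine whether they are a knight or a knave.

A: knight, B: knight, C: knave, D: knave

Consider A. Suppose A is a knave.
Then A's own statement would have to be false, but it can't be — contradiction.
So A is a knight.
With that fixed, B's statement is true, so B is a knight.
With that fixed, C's statement is false, so C is a knave.
With that fixed, D's statement is false, so D is a knave.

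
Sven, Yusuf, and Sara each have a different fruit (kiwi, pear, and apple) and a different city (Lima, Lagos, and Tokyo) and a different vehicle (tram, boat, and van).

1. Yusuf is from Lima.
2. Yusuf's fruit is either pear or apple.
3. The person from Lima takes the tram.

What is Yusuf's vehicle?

tram

With clues 1–3, boat and van are impossible for Yusuf's vehicle.
That leaves tram.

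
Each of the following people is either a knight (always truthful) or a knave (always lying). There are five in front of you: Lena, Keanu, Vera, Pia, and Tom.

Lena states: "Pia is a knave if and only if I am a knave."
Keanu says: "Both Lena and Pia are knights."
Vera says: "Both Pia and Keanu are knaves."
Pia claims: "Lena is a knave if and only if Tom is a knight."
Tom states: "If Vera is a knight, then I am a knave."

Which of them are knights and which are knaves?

Consider Lena. Suppose Lena is a knight.
Then no assignment of the remaining roles makes every statement match its speaker's type — contradiction.
So Lena is a knave.
With that fixed, Keanu's statement is false, so Keanu is a knave.
Consider Vera. Suppose Vera is a knight.
Then whichever role Tom has, Tom's statement has the wrong truth value — contradiction.
So Vera is a knave.
With that fixed, Tom's statement is true, so Tom is a knight.
With that fixed, Pia's statement is true, so Pia is a knight.

Lena: knave, Keanu: knave, Vera: knave, Pia: knight, Tom: knight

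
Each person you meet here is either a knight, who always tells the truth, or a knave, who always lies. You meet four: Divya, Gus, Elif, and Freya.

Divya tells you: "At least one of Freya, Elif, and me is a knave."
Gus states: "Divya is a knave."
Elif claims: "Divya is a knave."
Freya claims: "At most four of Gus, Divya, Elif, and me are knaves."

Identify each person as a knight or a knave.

Divya: knight, Gus: knave, Elif: knave, Freya: knight

Regardless of anyone's role, Freya's statement is true, so Freya is a knight.
Consider Divya. Suppose Divya is a knave.
Then Divya's own statement would have to be false, but it can't be — contradiction.
So Divya is a knight.
With that fixed, Gus's statement is false, so Gus is a knave.
With that fixed, Elif's statement is false, so Elif is a knave.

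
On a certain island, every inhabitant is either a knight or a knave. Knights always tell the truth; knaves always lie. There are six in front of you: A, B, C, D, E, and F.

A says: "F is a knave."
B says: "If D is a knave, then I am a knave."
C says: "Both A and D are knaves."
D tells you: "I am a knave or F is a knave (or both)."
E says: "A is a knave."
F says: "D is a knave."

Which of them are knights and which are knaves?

Consider A. Suppose A is a knave.
Then no assignment of the remaining roles makes every statement match its speaker's type — contradiction.
So A is a knight.
With that fixed, C's statement is false, so C is a knave.
With that fixed, E's statement is false, so E is a knave.
Consider B. Suppose B is a knave.
Then B's own statement would have to be false, but it can't be — contradiction.
So B is a knight.
Consider D. Suppose D is a knave.
Then B's statement comes out false, contradicting B being a knight.
So D is a knight.
With that fixed, F's statement is false, so F is a knave.

A: knight, B: knight, C: knave, D: knight, E: knave, F: knave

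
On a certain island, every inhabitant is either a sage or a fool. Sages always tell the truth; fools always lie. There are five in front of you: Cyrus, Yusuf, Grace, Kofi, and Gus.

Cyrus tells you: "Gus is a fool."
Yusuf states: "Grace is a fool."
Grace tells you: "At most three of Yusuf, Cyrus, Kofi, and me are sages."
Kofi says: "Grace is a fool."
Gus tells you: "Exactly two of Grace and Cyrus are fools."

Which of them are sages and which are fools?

Cyrus: sage, Yusuf: fool, Grace: sage, Kofi: fool, Gus: fool

Consider Cyrus. Suppose Cyrus is a fool.
Then no assignment of the remaining roles makes every statement match its speaker's type — contradiction.
So Cyrus is a sage.
With that fixed, Gus's statement is false, so Gus is a fool.
Consider Yusuf. Suppose Yusuf is a sage.
Then no assignment of the remaining roles makes every statement match its speaker's type — contradiction.
So Yusuf is a fool.
With that fixed, Grace's statement is true, so Grace is a sage.
With that fixed, Kofi's statement is false, so Kofi is a fool.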